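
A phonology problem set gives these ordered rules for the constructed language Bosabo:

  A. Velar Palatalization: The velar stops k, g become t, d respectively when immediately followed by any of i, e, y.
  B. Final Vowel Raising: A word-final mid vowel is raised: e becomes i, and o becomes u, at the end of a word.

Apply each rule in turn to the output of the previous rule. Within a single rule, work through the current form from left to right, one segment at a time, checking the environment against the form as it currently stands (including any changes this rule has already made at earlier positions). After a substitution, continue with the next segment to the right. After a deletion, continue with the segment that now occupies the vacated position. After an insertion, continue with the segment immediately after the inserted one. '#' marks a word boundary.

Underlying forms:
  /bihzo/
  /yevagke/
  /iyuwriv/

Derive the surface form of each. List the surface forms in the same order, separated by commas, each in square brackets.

[bihzu], [yevagti], [iyuwriv]

/bihzo/:
  A Velar Palatalization: no change — [bihzo]
  B Final Vowel Raising: [bihzo] → [bihzu]
/yevagke/:
  A Velar Palatalization: [yevagke] → [yevagte]
  B Final Vowel Raising: [yevagte] → [yevagti]
/iyuwriv/:
  A Velar Palatalization: no change — [iyuwriv]
  B Final Vowel Raising: no change — [iyuwriv]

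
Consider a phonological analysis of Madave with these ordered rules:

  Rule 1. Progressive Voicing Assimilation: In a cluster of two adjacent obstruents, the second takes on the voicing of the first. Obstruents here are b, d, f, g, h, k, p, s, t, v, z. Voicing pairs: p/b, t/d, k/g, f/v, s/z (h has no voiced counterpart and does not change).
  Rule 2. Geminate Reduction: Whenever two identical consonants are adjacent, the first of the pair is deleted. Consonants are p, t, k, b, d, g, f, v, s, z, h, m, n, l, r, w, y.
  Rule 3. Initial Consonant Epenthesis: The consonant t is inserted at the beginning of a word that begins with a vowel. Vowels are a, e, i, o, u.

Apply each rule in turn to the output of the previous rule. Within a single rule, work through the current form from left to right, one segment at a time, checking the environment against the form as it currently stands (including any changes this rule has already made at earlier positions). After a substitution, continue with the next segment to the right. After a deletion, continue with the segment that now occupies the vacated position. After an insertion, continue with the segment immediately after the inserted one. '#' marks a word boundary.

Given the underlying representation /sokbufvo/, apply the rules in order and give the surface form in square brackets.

Rule 1 Progressive Voicing Assimilation: [sokbufvo] → [sokpuffo]
Rule 2 Geminate Reduction: [sokpuffo] → [sokpufo]
Rule 3 Initial Consonant Epenthesis: no change — [sokpufo]

[sokpufo]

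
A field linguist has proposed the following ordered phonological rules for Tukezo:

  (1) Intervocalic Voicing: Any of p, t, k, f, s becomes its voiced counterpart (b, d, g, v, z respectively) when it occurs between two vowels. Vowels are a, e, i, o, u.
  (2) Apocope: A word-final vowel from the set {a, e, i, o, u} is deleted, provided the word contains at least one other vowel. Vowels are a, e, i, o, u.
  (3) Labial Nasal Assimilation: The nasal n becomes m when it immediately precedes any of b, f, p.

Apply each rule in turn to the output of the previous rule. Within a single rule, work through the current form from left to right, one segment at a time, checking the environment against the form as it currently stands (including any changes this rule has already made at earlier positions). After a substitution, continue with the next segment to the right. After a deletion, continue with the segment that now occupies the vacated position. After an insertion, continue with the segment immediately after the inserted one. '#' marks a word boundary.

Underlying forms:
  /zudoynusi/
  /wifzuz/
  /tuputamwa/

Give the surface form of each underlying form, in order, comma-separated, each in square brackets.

[zudoynuz], [wifzuz], [tubudamw]

/zudoynusi/:
  (1) Intervocalic Voicing: [zudoynusi] → [zudoynuzi]
  (2) Apocope: [zudoynuzi] → [zudoynuz]
  (3) Labial Nasal Assimilation: no change — [zudoynuz]
/wifzuz/:
  (1) Intervocalic Voicing: no change — [wifzuz]
  (2) Apocope: no change — [wifzuz]
  (3) Labial Nasal Assimilation: no change — [wifzuz]
/tuputamwa/:
  (1) Intervocalic Voicing: [tuputamwa] → [tubudamwa]
  (2) Apocope: [tubudamwa] → [tubudamw]
  (3) Labial Nasal Assimilation: no change — [tubudamw]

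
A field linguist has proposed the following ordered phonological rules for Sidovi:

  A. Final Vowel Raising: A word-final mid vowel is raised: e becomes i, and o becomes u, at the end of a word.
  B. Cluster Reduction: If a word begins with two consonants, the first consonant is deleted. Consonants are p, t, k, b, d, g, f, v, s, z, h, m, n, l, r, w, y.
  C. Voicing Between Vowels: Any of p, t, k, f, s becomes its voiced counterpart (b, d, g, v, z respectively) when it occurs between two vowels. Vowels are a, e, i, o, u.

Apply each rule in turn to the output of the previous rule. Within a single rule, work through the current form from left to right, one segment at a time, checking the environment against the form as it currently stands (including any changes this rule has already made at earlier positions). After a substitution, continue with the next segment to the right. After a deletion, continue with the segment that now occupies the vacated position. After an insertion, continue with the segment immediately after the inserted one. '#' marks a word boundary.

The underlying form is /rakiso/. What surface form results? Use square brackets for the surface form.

[ragizu]

A Final Vowel Raising: [rakiso] → [rakisu]
B Cluster Reduction: no change — [rakisu]
C Voicing Between Vowels: [rakisu] → [ragizu]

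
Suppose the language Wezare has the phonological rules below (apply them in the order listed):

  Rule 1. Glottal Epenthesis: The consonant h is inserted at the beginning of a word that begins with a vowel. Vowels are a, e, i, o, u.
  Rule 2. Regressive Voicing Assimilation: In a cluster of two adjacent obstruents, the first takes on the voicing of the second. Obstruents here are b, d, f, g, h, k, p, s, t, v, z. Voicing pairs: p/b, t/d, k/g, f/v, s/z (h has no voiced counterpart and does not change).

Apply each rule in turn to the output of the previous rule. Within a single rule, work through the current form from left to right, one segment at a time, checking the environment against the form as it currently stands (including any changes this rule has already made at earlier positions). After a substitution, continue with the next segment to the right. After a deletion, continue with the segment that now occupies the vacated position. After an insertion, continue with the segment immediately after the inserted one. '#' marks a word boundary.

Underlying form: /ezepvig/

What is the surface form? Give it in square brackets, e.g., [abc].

Rule 1 Glottal Epenthesis: [ezepvig] → [hezepvig]
Rule 2 Regressive Voicing Assimilation: [hezepvig] → [hezebvig]

[hezebvig]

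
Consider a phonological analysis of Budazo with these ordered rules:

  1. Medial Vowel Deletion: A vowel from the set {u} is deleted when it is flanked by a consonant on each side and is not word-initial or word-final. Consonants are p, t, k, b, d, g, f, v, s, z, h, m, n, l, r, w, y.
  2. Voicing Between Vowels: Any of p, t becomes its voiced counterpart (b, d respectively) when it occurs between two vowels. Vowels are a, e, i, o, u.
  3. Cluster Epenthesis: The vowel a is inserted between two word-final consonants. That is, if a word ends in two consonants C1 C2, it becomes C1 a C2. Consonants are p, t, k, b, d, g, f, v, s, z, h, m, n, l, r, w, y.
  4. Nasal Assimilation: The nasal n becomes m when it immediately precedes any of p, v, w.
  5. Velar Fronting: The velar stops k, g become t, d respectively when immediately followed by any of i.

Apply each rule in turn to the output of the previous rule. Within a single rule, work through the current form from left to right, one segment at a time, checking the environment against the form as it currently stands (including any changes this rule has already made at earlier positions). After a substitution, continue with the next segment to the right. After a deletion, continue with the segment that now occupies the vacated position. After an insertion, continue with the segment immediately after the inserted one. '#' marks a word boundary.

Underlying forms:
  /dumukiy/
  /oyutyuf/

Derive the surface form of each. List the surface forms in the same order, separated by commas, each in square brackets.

[dmtiy], [oytyaf]

/dumukiy/:
  1 Medial Vowel Deletion: [dumukiy] → [dmkiy]
  2 Voicing Between Vowels: no change — [dmkiy]
  3 Cluster Epenthesis: no change — [dmkiy]
  4 Nasal Assimilation: no change — [dmkiy]
  5 Velar Fronting: [dmkiy] → [dmtiy]
/oyutyuf/:
  1 Medial Vowel Deletion: [oyutyuf] → [oytyf]
  2 Voicing Between Vowels: no change — [oytyf]
  3 Cluster Epenthesis: [oytyf] → [oytyaf]
  4 Nasal Assimilation: no change — [oytyaf]
  5 Velar Fronting: no change — [oytyaf]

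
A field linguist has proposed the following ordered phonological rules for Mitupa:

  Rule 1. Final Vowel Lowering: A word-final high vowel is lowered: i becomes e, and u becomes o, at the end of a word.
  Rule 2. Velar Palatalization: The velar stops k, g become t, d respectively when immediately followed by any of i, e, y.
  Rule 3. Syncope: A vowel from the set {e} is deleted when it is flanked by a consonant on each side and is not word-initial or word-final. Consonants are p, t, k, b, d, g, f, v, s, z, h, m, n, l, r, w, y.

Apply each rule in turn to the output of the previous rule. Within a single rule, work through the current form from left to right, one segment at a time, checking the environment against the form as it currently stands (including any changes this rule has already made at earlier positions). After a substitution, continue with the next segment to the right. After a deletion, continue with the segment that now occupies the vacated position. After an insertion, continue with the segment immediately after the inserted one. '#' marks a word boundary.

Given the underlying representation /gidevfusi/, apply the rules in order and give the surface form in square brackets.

Rule 1 Final Vowel Lowering: [gidevfusi] → [gidevfuse]
Rule 2 Velar Palatalization: [gidevfuse] → [didevfuse]
Rule 3 Syncope: [didevfuse] → [didvfuse]

[didvfuse]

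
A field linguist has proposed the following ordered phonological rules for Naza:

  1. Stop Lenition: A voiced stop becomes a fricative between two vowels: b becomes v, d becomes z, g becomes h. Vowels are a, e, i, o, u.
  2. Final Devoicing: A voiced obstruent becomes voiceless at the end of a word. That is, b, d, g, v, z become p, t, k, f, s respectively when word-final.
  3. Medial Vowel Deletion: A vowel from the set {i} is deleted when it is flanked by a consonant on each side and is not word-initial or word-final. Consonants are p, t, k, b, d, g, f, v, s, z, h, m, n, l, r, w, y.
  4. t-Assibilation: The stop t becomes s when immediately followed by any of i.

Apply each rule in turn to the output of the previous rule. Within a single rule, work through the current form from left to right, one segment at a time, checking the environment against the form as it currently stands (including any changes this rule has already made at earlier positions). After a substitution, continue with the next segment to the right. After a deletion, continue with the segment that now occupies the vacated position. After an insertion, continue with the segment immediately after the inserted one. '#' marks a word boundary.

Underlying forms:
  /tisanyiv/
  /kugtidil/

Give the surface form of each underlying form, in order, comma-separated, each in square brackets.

[tsanyf], [kugtzl]

/tisanyiv/:
  1 Stop Lenition: no change — [tisanyiv]
  2 Final Devoicing: [tisanyiv] → [tisanyif]
  3 Medial Vowel Deletion: [tisanyif] → [tsanyf]
  4 t-Assibilation: no change — [tsanyf]
/kugtidil/:
  1 Stop Lenition: [kugtidil] → [kugtizil]
  2 Final Devoicing: no change — [kugtizil]
  3 Medial Vowel Deletion: [kugtizil] → [kugtzl]
  4 t-Assibilation: no change — [kugtzl]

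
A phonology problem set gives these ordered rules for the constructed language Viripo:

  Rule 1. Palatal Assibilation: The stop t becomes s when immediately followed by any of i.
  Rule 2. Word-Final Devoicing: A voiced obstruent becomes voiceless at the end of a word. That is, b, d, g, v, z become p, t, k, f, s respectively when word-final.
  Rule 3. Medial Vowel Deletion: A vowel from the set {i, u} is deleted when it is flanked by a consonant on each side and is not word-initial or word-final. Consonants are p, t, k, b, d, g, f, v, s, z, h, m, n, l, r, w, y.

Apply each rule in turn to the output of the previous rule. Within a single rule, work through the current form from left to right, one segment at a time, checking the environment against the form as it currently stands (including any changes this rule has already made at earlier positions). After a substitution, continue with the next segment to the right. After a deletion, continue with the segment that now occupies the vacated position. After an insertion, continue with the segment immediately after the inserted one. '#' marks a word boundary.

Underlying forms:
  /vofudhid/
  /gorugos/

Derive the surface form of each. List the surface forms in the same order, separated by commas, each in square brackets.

[vofdht], [gorgos]

/vofudhid/:
  Rule 1 Palatal Assibilation: no change — [vofudhid]
  Rule 2 Word-Final Devoicing: [vofudhid] → [vofudhit]
  Rule 3 Medial Vowel Deletion: [vofudhit] → [vofdht]
/gorugos/:
  Rule 1 Palatal Assibilation: no change — [gorugos]
  Rule 2 Word-Final Devoicing: no change — [gorugos]
  Rule 3 Medial Vowel Deletion: [gorugos] → [gorgos]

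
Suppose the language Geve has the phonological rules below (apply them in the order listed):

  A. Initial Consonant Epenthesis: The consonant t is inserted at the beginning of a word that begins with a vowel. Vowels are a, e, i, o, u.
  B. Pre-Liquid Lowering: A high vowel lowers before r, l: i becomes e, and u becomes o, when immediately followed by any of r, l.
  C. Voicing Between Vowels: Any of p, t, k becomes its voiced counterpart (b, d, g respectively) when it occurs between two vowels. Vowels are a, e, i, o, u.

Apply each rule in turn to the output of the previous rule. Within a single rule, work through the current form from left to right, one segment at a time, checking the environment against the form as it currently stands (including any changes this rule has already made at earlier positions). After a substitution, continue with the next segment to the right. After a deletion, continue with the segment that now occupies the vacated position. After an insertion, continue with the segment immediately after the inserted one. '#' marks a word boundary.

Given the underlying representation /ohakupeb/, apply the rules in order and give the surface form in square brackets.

[tohagubeb]

A Initial Consonant Epenthesis: [ohakupeb] → [tohakupeb]
B Pre-Liquid Lowering: no change — [tohakupeb]
C Voicing Between Vowels: [tohakupeb] → [tohagubeb]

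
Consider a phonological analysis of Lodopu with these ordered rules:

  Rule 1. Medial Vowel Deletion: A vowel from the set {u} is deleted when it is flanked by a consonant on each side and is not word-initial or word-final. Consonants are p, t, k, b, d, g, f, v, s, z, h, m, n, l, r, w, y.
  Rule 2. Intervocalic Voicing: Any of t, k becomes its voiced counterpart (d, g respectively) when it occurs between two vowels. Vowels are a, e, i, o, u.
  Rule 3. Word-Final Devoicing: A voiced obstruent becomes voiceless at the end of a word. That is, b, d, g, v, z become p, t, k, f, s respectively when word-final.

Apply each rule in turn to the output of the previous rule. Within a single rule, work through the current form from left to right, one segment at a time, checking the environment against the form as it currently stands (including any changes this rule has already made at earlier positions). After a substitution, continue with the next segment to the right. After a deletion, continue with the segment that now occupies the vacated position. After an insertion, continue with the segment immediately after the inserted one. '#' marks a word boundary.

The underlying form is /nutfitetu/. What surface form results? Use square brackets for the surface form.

Rule 1 Medial Vowel Deletion: [nutfitetu] → [ntfitetu]
Rule 2 Intervocalic Voicing: [ntfitetu] → [ntfidedu]
Rule 3 Word-Final Devoicing: no change — [ntfidedu]

[ntfidedu]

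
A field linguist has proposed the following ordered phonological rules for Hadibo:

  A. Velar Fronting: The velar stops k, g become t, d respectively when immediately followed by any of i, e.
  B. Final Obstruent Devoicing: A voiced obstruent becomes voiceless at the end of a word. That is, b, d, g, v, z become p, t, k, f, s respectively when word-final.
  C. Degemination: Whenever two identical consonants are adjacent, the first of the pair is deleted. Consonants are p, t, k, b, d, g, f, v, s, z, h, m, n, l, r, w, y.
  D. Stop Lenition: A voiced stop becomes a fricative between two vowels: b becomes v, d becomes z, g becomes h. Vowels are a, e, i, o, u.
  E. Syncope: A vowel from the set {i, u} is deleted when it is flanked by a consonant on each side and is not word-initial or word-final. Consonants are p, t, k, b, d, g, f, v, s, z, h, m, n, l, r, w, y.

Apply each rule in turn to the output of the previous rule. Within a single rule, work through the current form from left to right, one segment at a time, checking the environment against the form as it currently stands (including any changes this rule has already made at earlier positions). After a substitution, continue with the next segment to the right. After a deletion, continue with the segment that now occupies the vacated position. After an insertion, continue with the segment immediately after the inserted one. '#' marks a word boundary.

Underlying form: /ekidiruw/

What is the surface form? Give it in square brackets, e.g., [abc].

A Velar Fronting: [ekidiruw] → [etidiruw]
B Final Obstruent Devoicing: no change — [etidiruw]
C Degemination: no change — [etidiruw]
D Stop Lenition: [etidiruw] → [etiziruw]
E Syncope: [etiziruw] → [etzrw]

[etzrw]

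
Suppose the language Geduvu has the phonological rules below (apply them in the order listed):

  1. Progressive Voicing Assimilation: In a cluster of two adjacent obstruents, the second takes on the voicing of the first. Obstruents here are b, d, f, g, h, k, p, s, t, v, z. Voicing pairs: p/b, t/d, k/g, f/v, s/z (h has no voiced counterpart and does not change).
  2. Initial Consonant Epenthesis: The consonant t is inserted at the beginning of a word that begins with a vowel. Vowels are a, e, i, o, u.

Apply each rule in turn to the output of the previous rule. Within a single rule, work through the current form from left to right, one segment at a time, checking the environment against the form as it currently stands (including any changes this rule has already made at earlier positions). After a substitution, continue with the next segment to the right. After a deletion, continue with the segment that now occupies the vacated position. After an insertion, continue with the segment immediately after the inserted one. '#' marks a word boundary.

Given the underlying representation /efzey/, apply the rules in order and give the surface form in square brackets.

[tefsey]

1 Progressive Voicing Assimilation: [efzey] → [efsey]
2 Initial Consonant Epenthesis: [efsey] → [tefsey]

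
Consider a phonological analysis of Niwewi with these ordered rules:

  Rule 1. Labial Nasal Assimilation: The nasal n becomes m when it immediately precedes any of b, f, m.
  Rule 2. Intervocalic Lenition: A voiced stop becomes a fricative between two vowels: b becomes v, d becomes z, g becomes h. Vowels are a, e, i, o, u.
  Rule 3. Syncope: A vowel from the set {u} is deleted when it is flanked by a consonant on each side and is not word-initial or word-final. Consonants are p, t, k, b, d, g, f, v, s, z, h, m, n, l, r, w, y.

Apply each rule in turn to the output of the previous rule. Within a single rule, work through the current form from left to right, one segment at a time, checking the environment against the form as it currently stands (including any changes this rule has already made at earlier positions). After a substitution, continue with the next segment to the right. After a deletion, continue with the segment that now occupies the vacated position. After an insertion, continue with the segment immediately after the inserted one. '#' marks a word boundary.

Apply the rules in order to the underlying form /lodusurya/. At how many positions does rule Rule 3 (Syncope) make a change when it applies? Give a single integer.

2

Rule 1 Labial Nasal Assimilation: no change — [lodusurya]
Rule 2 Intervocalic Lenition: [lodusurya] → [lozusurya]
Rule 3 Syncope: [lozusurya] → [lozsrya]
Rule Rule 3 changed 2 position(s).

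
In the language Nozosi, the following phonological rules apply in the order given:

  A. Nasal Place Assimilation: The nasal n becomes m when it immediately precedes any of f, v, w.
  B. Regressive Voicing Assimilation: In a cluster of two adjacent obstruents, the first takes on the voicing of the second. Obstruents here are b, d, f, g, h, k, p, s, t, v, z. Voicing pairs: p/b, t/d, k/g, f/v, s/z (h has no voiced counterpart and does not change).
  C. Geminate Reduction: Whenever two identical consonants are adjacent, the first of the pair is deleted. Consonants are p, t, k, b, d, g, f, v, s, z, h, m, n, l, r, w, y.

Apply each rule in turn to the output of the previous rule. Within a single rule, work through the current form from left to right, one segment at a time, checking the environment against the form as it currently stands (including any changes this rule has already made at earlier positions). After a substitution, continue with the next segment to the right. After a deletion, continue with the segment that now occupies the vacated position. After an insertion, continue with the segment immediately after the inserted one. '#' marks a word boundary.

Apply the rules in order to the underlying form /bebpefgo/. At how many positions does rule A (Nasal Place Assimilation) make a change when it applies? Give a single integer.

0

A Nasal Place Assimilation: no change — [bebpefgo]
B Regressive Voicing Assimilation: [bebpefgo] → [beppevgo]
C Geminate Reduction: [beppevgo] → [bepevgo]
Rule A changed 0 position(s).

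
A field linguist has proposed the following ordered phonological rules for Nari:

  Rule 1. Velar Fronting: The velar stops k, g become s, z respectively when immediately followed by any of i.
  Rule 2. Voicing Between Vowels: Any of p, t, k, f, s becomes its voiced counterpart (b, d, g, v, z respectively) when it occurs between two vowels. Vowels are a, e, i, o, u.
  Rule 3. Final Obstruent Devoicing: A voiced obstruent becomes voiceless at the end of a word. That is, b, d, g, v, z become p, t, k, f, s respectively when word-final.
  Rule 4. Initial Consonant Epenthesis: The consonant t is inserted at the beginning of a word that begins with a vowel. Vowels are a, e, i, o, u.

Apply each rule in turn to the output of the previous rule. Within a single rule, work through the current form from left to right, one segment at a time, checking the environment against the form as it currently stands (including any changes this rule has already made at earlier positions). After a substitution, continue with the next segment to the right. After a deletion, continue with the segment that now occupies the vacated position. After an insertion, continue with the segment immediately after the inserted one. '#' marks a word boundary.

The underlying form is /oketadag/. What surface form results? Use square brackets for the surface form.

Rule 1 Velar Fronting: no change — [oketadag]
Rule 2 Voicing Between Vowels: [oketadag] → [ogedadag]
Rule 3 Final Obstruent Devoicing: [ogedadag] → [ogedadak]
Rule 4 Initial Consonant Epenthesis: [ogedadak] → [togedadak]

[togedadak]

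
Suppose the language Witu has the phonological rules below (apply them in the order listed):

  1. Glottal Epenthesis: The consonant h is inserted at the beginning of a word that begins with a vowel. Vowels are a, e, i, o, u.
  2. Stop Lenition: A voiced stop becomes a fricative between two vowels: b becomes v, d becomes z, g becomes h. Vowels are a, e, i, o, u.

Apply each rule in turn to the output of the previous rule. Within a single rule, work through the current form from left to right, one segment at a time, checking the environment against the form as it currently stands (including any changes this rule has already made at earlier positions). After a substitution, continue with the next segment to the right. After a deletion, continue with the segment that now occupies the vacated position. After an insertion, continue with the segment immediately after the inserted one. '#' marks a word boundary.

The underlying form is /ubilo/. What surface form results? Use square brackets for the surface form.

1 Glottal Epenthesis: [ubilo] → [hubilo]
2 Stop Lenition: [hubilo] → [huvilo]

[huvilo]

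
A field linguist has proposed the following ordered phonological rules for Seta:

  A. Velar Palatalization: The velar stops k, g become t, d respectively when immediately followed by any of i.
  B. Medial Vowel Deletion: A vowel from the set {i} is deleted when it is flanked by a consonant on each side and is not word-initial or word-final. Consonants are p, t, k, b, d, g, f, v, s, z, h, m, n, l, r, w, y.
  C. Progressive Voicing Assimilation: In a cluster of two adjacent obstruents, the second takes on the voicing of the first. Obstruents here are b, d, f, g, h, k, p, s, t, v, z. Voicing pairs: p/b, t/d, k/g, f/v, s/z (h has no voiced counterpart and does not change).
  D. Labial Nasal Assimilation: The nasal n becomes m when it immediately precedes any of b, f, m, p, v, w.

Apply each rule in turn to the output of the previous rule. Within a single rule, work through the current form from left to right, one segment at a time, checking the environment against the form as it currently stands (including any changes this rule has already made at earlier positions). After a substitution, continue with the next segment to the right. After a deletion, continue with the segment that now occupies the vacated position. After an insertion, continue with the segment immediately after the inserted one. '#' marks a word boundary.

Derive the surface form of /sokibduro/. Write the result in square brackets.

A Velar Palatalization: [sokibduro] → [sotibduro]
B Medial Vowel Deletion: [sotibduro] → [sotbduro]
C Progressive Voicing Assimilation: [sotbduro] → [sotpturo]
D Labial Nasal Assimilation: no change — [sotpturo]

[sotpturo]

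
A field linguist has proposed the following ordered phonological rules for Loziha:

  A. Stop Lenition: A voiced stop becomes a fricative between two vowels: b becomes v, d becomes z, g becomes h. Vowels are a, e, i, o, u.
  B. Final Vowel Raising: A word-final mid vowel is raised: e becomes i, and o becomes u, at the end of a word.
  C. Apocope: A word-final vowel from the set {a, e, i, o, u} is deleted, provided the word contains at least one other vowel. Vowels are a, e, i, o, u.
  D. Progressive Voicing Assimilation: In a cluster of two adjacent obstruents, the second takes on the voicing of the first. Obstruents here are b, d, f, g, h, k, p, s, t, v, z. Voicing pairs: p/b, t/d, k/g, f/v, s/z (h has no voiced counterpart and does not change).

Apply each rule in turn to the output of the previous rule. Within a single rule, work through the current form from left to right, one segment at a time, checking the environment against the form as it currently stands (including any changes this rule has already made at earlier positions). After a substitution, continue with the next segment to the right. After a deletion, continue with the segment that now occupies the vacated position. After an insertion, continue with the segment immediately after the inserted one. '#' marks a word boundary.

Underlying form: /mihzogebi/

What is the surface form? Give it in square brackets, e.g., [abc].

[mihsohev]

A Stop Lenition: [mihzogebi] → [mihzohevi]
B Final Vowel Raising: no change — [mihzohevi]
C Apocope: [mihzohevi] → [mihzohev]
D Progressive Voicing Assimilation: [mihzohev] → [mihsohev]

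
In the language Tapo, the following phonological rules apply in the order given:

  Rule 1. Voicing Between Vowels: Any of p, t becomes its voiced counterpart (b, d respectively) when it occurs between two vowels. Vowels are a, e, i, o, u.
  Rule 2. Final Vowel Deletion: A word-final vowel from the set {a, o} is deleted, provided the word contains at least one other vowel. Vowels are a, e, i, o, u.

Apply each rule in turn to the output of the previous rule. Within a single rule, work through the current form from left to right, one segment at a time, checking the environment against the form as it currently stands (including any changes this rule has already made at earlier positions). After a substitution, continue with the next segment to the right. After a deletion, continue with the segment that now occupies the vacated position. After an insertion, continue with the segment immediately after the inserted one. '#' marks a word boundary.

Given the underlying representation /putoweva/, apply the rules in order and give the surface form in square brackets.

[pudowev]

Rule 1 Voicing Between Vowels: [putoweva] → [pudoweva]
Rule 2 Final Vowel Deletion: [pudoweva] → [pudowev]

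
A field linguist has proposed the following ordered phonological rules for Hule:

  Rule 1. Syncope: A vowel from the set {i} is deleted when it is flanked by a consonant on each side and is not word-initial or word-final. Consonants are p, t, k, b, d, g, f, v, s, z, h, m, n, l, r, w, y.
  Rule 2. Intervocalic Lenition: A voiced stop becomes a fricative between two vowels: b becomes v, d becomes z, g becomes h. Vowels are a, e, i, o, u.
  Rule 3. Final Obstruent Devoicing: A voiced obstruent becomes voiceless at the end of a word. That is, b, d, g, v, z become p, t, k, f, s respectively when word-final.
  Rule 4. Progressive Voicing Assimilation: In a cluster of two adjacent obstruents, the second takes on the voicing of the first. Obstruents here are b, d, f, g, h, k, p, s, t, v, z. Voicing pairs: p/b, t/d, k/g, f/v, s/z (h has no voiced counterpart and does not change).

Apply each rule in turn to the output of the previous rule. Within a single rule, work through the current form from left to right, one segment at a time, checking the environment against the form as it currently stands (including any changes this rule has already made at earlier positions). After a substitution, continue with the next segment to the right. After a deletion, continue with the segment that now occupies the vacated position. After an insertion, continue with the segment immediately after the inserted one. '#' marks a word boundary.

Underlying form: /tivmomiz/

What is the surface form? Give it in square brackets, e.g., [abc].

Rule 1 Syncope: [tivmomiz] → [tvmomz]
Rule 2 Intervocalic Lenition: no change — [tvmomz]
Rule 3 Final Obstruent Devoicing: [tvmomz] → [tvmoms]
Rule 4 Progressive Voicing Assimilation: [tvmoms] → [tfmoms]

[tfmoms]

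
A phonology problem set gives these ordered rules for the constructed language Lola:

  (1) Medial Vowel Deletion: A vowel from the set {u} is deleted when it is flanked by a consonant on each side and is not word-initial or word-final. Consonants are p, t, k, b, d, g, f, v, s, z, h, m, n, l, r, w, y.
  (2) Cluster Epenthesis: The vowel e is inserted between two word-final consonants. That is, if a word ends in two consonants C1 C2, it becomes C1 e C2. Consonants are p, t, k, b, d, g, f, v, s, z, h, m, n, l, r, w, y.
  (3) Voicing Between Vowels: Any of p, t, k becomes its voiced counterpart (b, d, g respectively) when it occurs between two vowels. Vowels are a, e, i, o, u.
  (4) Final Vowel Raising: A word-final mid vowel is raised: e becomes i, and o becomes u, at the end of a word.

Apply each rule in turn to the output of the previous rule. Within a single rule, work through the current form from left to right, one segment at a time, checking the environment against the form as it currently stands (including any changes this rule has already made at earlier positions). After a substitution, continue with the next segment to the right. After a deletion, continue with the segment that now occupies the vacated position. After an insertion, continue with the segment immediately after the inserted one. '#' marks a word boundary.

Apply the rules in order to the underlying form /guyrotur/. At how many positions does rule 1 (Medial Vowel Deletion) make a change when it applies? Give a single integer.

(1) Medial Vowel Deletion: [guyrotur] → [gyrotr]
(2) Cluster Epenthesis: [gyrotr] → [gyroter]
(3) Voicing Between Vowels: [gyroter] → [gyroder]
(4) Final Vowel Raising: no change — [gyroder]
Rule 1 changed 2 position(s).

2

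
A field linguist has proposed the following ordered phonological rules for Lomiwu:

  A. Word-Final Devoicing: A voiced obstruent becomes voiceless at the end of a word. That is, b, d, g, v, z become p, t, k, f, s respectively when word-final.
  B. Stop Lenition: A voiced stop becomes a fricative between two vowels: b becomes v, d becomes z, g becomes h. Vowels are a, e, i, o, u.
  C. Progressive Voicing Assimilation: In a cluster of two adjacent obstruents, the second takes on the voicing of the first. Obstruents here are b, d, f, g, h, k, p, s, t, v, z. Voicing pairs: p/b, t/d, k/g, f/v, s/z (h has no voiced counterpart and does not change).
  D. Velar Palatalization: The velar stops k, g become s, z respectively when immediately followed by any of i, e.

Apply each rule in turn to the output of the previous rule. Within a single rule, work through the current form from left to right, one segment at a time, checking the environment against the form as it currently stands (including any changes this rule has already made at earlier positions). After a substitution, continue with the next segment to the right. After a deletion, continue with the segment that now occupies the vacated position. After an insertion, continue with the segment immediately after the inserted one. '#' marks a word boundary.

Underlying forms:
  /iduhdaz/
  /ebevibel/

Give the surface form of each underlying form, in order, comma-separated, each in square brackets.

/iduhdaz/:
  A Word-Final Devoicing: [iduhdaz] → [iduhdas]
  B Stop Lenition: [iduhdas] → [izuhdas]
  C Progressive Voicing Assimilation: [izuhdas] → [izuhtas]
  D Velar Palatalization: no change — [izuhtas]
/ebevibel/:
  A Word-Final Devoicing: no change — [ebevibel]
  B Stop Lenition: [ebevibel] → [evevivel]
  C Progressive Voicing Assimilation: no change — [evevivel]
  D Velar Palatalization: no change — [evevivel]

[izuhtas], [evevivel]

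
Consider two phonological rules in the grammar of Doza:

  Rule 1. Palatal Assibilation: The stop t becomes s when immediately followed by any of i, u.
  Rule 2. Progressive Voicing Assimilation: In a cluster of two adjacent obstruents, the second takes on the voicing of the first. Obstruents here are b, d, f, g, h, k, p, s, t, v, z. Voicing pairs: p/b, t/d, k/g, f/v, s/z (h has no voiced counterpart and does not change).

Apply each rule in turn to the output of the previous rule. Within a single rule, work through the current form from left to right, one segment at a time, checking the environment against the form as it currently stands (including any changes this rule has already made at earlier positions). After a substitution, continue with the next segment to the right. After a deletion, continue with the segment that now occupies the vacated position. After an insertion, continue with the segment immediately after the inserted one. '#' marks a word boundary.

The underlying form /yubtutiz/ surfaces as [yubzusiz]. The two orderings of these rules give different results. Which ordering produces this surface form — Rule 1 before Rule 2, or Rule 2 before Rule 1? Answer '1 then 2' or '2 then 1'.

Order 1 then 2:
  1 Palatal Assibilation: [yubtutiz] → [yubsusiz]
  2 Progressive Voicing Assimilation: [yubsusiz] → [yubzusiz]
  result: [yubzusiz]
Order 2 then 1:
  2 Progressive Voicing Assimilation: [yubtutiz] → [yubdutiz]
  1 Palatal Assibilation: [yubdutiz] → [yubdusiz]
  result: [yubdusiz]

1 then 2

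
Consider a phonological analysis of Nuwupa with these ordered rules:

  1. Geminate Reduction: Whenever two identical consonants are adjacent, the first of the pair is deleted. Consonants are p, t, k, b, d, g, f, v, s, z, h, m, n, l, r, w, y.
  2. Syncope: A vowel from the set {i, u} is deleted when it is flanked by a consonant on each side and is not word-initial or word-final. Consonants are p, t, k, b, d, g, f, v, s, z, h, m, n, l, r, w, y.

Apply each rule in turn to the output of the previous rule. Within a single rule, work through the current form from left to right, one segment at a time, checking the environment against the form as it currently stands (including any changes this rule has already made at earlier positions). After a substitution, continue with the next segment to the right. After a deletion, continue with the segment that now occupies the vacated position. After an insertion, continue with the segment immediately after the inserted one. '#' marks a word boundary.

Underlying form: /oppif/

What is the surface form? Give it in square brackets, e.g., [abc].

1 Geminate Reduction: [oppif] → [opif]
2 Syncope: [opif] → [opf]

[opf]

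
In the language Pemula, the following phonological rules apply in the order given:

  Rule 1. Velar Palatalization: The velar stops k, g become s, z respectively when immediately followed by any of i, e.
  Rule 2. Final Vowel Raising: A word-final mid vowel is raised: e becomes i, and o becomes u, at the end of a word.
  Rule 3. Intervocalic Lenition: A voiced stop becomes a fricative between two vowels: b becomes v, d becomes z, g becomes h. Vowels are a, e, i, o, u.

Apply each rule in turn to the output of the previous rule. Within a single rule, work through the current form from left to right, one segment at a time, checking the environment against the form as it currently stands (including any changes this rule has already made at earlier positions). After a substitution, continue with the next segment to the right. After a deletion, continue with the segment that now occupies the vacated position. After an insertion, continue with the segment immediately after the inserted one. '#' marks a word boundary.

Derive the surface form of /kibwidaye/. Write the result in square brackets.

[sibwizayi]

Rule 1 Velar Palatalization: [kibwidaye] → [sibwidaye]
Rule 2 Final Vowel Raising: [sibwidaye] → [sibwidayi]
Rule 3 Intervocalic Lenition: [sibwidayi] → [sibwizayi]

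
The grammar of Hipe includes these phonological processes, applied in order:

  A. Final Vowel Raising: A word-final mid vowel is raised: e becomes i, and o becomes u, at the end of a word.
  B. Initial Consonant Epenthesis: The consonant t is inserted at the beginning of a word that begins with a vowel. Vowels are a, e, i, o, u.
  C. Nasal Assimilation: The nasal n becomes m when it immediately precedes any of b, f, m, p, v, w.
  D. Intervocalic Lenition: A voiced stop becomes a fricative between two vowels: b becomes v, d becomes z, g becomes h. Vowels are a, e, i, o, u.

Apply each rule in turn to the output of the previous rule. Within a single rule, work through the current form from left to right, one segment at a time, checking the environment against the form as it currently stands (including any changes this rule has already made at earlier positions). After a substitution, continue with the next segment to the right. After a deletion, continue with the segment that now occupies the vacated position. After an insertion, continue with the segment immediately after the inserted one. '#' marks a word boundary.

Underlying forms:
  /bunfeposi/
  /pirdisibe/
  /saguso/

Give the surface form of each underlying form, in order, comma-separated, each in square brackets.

/bunfeposi/:
  A Final Vowel Raising: no change — [bunfeposi]
  B Initial Consonant Epenthesis: no change — [bunfeposi]
  C Nasal Assimilation: [bunfeposi] → [bumfeposi]
  D Intervocalic Lenition: no change — [bumfeposi]
/pirdisibe/:
  A Final Vowel Raising: [pirdisibe] → [pirdisibi]
  B Initial Consonant Epenthesis: no change — [pirdisibi]
  C Nasal Assimilation: no change — [pirdisibi]
  D Intervocalic Lenition: [pirdisibi] → [pirdisivi]
/saguso/:
  A Final Vowel Raising: [saguso] → [sagusu]
  B Initial Consonant Epenthesis: no change — [sagusu]
  C Nasal Assimilation: no change — [sagusu]
  D Intervocalic Lenition: [sagusu] → [sahusu]

[bumfeposi], [pirdisivi], [sahusu]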